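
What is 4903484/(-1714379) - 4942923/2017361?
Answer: -18366140775541/3458521333819 ≈ -5.3104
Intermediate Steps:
4903484/(-1714379) - 4942923/2017361 = 4903484*(-1/1714379) - 4942923*1/2017361 = -4903484/1714379 - 4942923/2017361 = -18366140775541/3458521333819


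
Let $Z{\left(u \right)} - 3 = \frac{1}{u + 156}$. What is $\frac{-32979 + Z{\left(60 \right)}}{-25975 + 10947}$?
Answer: $\frac{7122815}{3246048} \approx 2.1943$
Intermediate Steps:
$Z{\left(u \right)} = 3 + \frac{1}{156 + u}$ ($Z{\left(u \right)} = 3 + \frac{1}{u + 156} = 3 + \frac{1}{156 + u}$)
$\frac{-32979 + Z{\left(60 \right)}}{-25975 + 10947} = \frac{-32979 + \frac{469 + 3 \cdot 60}{156 + 60}}{-25975 + 10947} = \frac{-32979 + \frac{469 + 180}{216}}{-15028} = \left(-32979 + \frac{1}{216} \cdot 649\right) \left(- \frac{1}{15028}\right) = \left(-32979 + \frac{649}{216}\right) \left(- \frac{1}{15028}\right) = \left(- \frac{7122815}{216}\right) \left(- \frac{1}{15028}\right) = \frac{7122815}{3246048}$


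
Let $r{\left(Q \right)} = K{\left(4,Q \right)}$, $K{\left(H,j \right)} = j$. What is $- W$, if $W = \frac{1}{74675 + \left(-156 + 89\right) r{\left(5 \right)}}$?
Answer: $- \frac{1}{74340} \approx -1.3452 \cdot 10^{-5}$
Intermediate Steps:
$r{\left(Q \right)} = Q$
$W = \frac{1}{74340}$ ($W = \frac{1}{74675 + \left(-156 + 89\right) 5} = \frac{1}{74675 - 335} = \frac{1}{74340} \approx 1.3452 \cdot 10^{-5}$)
$- W = \left(-1\right) \frac{1}{74340} = - \frac{1}{74340}$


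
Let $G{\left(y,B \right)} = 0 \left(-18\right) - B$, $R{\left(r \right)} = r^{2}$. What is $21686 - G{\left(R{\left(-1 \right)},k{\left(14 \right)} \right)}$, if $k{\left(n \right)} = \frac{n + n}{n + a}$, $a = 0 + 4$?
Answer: $\frac{195188}{9} \approx 21688.0$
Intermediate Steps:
$a = 4$
$k{\left(n \right)} = \frac{2 n}{4 + n}$ ($k{\left(n \right)} = \frac{n + n}{n + 4} = \frac{2 n}{4 + n}$)
$G{\left(y,B \right)} = - B$ ($G{\left(y,B \right)} = 0 - B = - B$)
$21686 - G{\left(R{\left(-1 \right)},k{\left(14 \right)} \right)} = 21686 - - \frac{2 \cdot 14}{4 + 14} = 21686 - - \frac{2 \cdot 14}{18} = 21686 - \left(-1\right) \frac{14}{9} = 21686 - - \frac{14}{9} = 21686 + \frac{14}{9} = \frac{195188}{9}$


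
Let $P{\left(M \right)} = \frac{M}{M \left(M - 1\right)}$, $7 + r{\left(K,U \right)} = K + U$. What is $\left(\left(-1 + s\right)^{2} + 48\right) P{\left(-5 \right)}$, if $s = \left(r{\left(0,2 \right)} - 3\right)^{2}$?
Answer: $- \frac{1339}{2} \approx -669.5$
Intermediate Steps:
$r{\left(K,U \right)} = -7 + K + U$ ($r{\left(K,U \right)} = -7 + \left(K + U\right) = -7 + K + U$)
$s = 64$ ($s = \left(\left(-7 + 0 + 2\right) - 3\right)^{2} = \left(-5 - 3\right)^{2} = \left(-8\right)^{2} = 64$)
$P{\left(M \right)} = \frac{1}{-1 + M}$ ($P{\left(M \right)} = \frac{M}{M \left(-1 + M\right)} = M \frac{1}{M \left(-1 + M\right)} = \frac{1}{-1 + M}$)
$\left(\left(-1 + s\right)^{2} + 48\right) P{\left(-5 \right)} = \frac{\left(-1 + 64\right)^{2} + 48}{-1 - 5} = \frac{63^{2} + 48}{-6} = \left(3969 + 48\right) \left(- \frac{1}{6}\right) = 4017 \left(- \frac{1}{6}\right) = - \frac{1339}{2}$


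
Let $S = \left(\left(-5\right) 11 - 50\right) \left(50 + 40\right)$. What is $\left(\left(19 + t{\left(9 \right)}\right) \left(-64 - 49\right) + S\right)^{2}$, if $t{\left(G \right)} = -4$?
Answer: $124211025$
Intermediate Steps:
$S = -9450$ ($S = \left(-55 - 50\right) 90 = \left(-105\right) 90 = -9450$)
$\left(\left(19 + t{\left(9 \right)}\right) \left(-64 - 49\right) + S\right)^{2} = \left(\left(19 - 4\right) \left(-64 - 49\right) - 9450\right)^{2} = \left(15 \left(-113\right) - 9450\right)^{2} = \left(-1695 - 9450\right)^{2} = \left(-11145\right)^{2} = 124211025$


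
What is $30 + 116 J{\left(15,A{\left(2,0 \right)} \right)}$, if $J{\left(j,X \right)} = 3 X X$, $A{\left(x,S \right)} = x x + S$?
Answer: $5598$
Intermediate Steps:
$A{\left(x,S \right)} = S + x^{2}$ ($A{\left(x,S \right)} = x^{2} + S = S + x^{2}$)
$J{\left(j,X \right)} = 3 X^{2}$
$30 + 116 J{\left(15,A{\left(2,0 \right)} \right)} = 30 + 116 \cdot 3 \left(0 + 2^{2}\right)^{2} = 30 + 116 \cdot 3 \left(0 + 4\right)^{2} = 30 + 116 \cdot 3 \cdot 4^{2} = 30 + 116 \cdot 3 \cdot 16 = 30 + 116 \cdot 48 = 30 + 5568 = 5598$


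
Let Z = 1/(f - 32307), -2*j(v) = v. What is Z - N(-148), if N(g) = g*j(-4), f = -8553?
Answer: 12094559/40860 ≈ 296.00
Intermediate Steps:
j(v) = -v/2
N(g) = 2*g (N(g) = g*(-1/2*(-4)) = g*2 = 2*g)
Z = -1/40860 (Z = 1/(-8553 - 32307) = 1/(-40860) = -1/40860 ≈ -2.4474e-5)
Z - N(-148) = -1/40860 - 2*(-148) = -1/40860 - 1*(-296) = -1/40860 + 296 = 12094559/40860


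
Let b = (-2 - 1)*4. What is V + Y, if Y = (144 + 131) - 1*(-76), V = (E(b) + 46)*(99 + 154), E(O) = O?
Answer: 8953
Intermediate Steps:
b = -12 (b = -3*4 = -12)
V = 8602 (V = (-12 + 46)*(99 + 154) = 34*253 = 8602)
Y = 351 (Y = 275 + 76 = 351)
V + Y = 8602 + 351 = 8953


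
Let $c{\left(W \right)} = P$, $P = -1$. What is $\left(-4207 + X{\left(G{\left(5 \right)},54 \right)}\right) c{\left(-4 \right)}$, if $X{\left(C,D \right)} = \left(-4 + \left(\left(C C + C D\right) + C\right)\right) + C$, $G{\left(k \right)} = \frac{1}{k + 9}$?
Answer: $\frac{824571}{196} \approx 4207.0$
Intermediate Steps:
$c{\left(W \right)} = -1$
$G{\left(k \right)} = \frac{1}{9 + k}$
$X{\left(C,D \right)} = -4 + C^{2} + 2 C + C D$ ($X{\left(C,D \right)} = \left(-4 + \left(\left(C^{2} + C D\right) + C\right)\right) + C = \left(-4 + \left(C + C^{2} + C D\right)\right) + C = \left(-4 + C + C^{2} + C D\right) + C = -4 + C^{2} + 2 C + C D$)
$\left(-4207 + X{\left(G{\left(5 \right)},54 \right)}\right) c{\left(-4 \right)} = \left(-4207 + \left(-4 + \left(\frac{1}{9 + 5}\right)^{2} + \frac{2}{9 + 5} + \frac{1}{9 + 5} \cdot 54\right)\right) \left(-1\right) = \left(-4207 + \left(-4 + \left(\frac{1}{14}\right)^{2} + \frac{2}{14} + \frac{1}{14} \cdot 54\right)\right) \left(-1\right) = \left(-4207 + \left(-4 + \left(\frac{1}{14}\right)^{2} + 2 \cdot \frac{1}{14} + \frac{1}{14} \cdot 54\right)\right) \left(-1\right) = \left(-4207 + \left(-4 + \frac{1}{196} + \frac{1}{7} + \frac{27}{7}\right)\right) \left(-1\right) = \left(-4207 + \frac{1}{196}\right) \left(-1\right) = \left(- \frac{824571}{196}\right) \left(-1\right) = \frac{824571}{196}$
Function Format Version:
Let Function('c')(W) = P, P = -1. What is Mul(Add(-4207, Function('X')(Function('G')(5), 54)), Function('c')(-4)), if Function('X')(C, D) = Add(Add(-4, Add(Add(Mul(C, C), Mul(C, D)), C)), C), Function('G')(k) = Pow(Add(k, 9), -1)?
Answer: Rational(824571, 196) ≈ 4207.0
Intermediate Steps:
Function('c')(W) = -1
Function('G')(k) = Pow(Add(9, k), -1)
Function('X')(C, D) = Add(-4, Pow(C, 2), Mul(2, C), Mul(C, D)) (Function('X')(C, D) = Add(Add(-4, Add(Add(Pow(C, 2), Mul(C, D)), C)), C) = Add(Add(-4, Add(C, Pow(C, 2), Mul(C, D))), C) = Add(Add(-4, C, Pow(C, 2), Mul(C, D)), C) = Add(-4, Pow(C, 2), Mul(2, C), Mul(C, D)))
Mul(Add(-4207, Function('X')(Function('G')(5), 54)), Function('c')(-4)) = Mul(Add(-4207, Add(-4, Pow(Pow(Add(9, 5), -1), 2), Mul(2, Pow(Add(9, 5), -1)), Mul(Pow(Add(9, 5), -1), 54))), -1) = Mul(Add(-4207, Add(-4, Pow(Pow(14, -1), 2), Mul(2, Pow(14, -1)), Mul(Pow(14, -1), 54))), -1) = Mul(Add(-4207, Add(-4, Pow(Rational(1, 14), 2), Mul(2, Rational(1, 14)), Mul(Rational(1, 14), 54))), -1) = Mul(Add(-4207, Add(-4, Rational(1, 196), Rational(1, 7), Rational(27, 7))), -1) = Mul(Add(-4207, Rational(1, 196)), -1) = Mul(Rational(-824571, 196), -1) = Rational(824571, 196)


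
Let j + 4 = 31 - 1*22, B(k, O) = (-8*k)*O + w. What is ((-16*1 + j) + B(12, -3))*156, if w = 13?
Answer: 45240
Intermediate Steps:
B(k, O) = 13 - 8*O*k (B(k, O) = (-8*k)*O + 13 = -8*O*k + 13 = 13 - 8*O*k)
j = 5 (j = -4 + (31 - 1*22) = -4 + (31 - 22) = -4 + 9 = 5)
((-16*1 + j) + B(12, -3))*156 = ((-16*1 + 5) + (13 - 8*(-3)*12))*156 = ((-16 + 5) + (13 + 288))*156 = (-11 + 301)*156 = 290*156 = 45240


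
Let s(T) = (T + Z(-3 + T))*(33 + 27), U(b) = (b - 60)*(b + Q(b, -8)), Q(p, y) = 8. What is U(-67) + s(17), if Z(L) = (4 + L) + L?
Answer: 10433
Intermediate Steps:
Z(L) = 4 + 2*L
U(b) = (-60 + b)*(8 + b) (U(b) = (b - 60)*(b + 8) = (-60 + b)*(8 + b))
s(T) = -120 + 180*T (s(T) = (T + (4 + 2*(-3 + T)))*(33 + 27) = (T + (4 + (-6 + 2*T)))*60 = (T + (-2 + 2*T))*60 = (-2 + 3*T)*60 = -120 + 180*T)
U(-67) + s(17) = (-480 + (-67)² - 52*(-67)) + (-120 + 180*17) = (-480 + 4489 + 3484) + (-120 + 3060) = 7493 + 2940 = 10433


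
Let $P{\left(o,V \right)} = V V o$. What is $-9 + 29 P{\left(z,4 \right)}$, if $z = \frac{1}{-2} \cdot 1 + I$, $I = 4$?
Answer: $1615$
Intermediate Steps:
$z = \frac{7}{2}$ ($z = \frac{1}{-2} \cdot 1 + 4 = \left(- \frac{1}{2}\right) 1 + 4 = - \frac{1}{2} + 4 = \frac{7}{2} \approx 3.5$)
$P{\left(o,V \right)} = o V^{2}$ ($P{\left(o,V \right)} = V^{2} o = o V^{2}$)
$-9 + 29 P{\left(z,4 \right)} = -9 + 29 \frac{7 \cdot 4^{2}}{2} = -9 + 29 \cdot \frac{7}{2} \cdot 16 = -9 + 29 \cdot 56 = -9 + 1624 = 1615$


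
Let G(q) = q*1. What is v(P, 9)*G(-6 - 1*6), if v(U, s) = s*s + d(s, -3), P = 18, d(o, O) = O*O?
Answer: -1080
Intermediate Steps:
d(o, O) = O²
G(q) = q
v(U, s) = 9 + s² (v(U, s) = s*s + (-3)² = s² + 9 = 9 + s²)
v(P, 9)*G(-6 - 1*6) = (9 + 9²)*(-6 - 1*6) = (9 + 81)*(-6 - 6) = 90*(-12) = -1080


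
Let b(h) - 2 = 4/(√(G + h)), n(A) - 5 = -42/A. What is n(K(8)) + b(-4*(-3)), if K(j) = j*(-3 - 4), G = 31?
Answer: 31/4 + 4*√43/43 ≈ 8.3600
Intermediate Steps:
K(j) = -7*j (K(j) = j*(-7) = -7*j)
n(A) = 5 - 42/A
b(h) = 2 + 4/√(31 + h) (b(h) = 2 + 4/(√(31 + h)) = 2 + 4/√(31 + h))
n(K(8)) + b(-4*(-3)) = (5 - 42/((-7*8))) + (2 + 4/√(31 - 4*(-3))) = (5 - 42/(-56)) + (2 + 4/√(31 + 12)) = (5 - 42*(-1/56)) + (2 + 4/√43) = (5 + ¾) + (2 + 4*(√43/43)) = 23/4 + (2 + 4*√43/43) = 31/4 + 4*√43/43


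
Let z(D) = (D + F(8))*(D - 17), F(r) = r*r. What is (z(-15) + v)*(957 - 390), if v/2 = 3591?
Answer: 3183138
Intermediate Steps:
F(r) = r²
z(D) = (-17 + D)*(64 + D) (z(D) = (D + 8²)*(D - 17) = (D + 64)*(-17 + D) = (64 + D)*(-17 + D) = (-17 + D)*(64 + D))
v = 7182 (v = 2*3591 = 7182)
(z(-15) + v)*(957 - 390) = ((-1088 + (-15)² + 47*(-15)) + 7182)*(957 - 390) = ((-1088 + 225 - 705) + 7182)*567 = (-1568 + 7182)*567 = 5614*567 = 3183138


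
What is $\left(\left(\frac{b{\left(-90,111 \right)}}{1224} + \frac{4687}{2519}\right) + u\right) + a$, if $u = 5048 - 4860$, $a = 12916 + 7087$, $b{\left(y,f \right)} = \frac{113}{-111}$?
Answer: $\frac{6910832940377}{342241416} \approx 20193.0$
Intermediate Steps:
$b{\left(y,f \right)} = - \frac{113}{111}$ ($b{\left(y,f \right)} = 113 \left(- \frac{1}{111}\right) = - \frac{113}{111}$)
$a = 20003$
$u = 188$
$\left(\left(\frac{b{\left(-90,111 \right)}}{1224} + \frac{4687}{2519}\right) + u\right) + a = \left(\left(- \frac{113}{111 \cdot 1224} + \frac{4687}{2519}\right) + 188\right) + 20003 = \left(\left(\left(- \frac{113}{111}\right) \frac{1}{1224} + 4687 \cdot \frac{1}{2519}\right) + 188\right) + 20003 = \left(\left(- \frac{113}{135864} + \frac{4687}{2519}\right) + 188\right) + 20003 = \left(\frac{636509921}{342241416} + 188\right) + 20003 = \frac{64977896129}{342241416} + 20003 = \frac{6910832940377}{342241416}$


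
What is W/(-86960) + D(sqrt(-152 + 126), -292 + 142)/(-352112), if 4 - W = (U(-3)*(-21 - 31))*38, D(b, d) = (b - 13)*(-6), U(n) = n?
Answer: 64972769/956864360 + 3*I*sqrt(26)/176056 ≈ 0.067902 + 8.6888e-5*I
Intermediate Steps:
D(b, d) = 78 - 6*b (D(b, d) = (-13 + b)*(-6) = 78 - 6*b)
W = -5924 (W = 4 - (-3*(-21 - 31))*38 = 4 - (-3*(-52))*38 = 4 - 156*38 = 4 - 1*5928 = 4 - 5928 = -5924)
W/(-86960) + D(sqrt(-152 + 126), -292 + 142)/(-352112) = -5924/(-86960) + (78 - 6*sqrt(-152 + 126))/(-352112) = -5924*(-1/86960) + (78 - 6*I*sqrt(26))*(-1/352112) = 1481/21740 + (78 - 6*I*sqrt(26))*(-1/352112) = 1481/21740 + (-39/176056 + 3*I*sqrt(26)/176056) = 64972769/956864360 + 3*I*sqrt(26)/176056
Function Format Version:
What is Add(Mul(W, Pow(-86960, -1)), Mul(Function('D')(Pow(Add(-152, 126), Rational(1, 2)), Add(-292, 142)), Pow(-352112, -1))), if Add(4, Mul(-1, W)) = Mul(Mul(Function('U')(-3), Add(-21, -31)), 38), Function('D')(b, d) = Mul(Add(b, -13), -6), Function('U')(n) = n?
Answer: Add(Rational(64972769, 956864360), Mul(Rational(3, 176056), I, Pow(26, Rational(1, 2)))) ≈ Add(0.067902, Mul(8.6888e-5, I))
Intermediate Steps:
Function('D')(b, d) = Add(78, Mul(-6, b)) (Function('D')(b, d) = Mul(Add(-13, b), -6) = Add(78, Mul(-6, b)))
W = -5924 (W = Add(4, Mul(-1, Mul(Mul(-3, Add(-21, -31)), 38))) = Add(4, Mul(-1, Mul(Mul(-3, -52), 38))) = Add(4, Mul(-1, Mul(156, 38))) = Add(4, Mul(-1, 5928)) = Add(4, -5928) = -5924)
Add(Mul(W, Pow(-86960, -1)), Mul(Function('D')(Pow(Add(-152, 126), Rational(1, 2)), Add(-292, 142)), Pow(-352112, -1))) = Add(Mul(-5924, Pow(-86960, -1)), Mul(Add(78, Mul(-6, Pow(Add(-152, 126), Rational(1, 2)))), Pow(-352112, -1))) = Add(Mul(-5924, Rational(-1, 86960)), Mul(Add(78, Mul(-6, Pow(-26, Rational(1, 2)))), Rational(-1, 352112))) = Add(Rational(1481, 21740), Mul(Add(78, Mul(-6, Mul(I, Pow(26, Rational(1, 2))))), Rational(-1, 352112))) = Add(Rational(1481, 21740), Mul(Add(78, Mul(-6, I, Pow(26, Rational(1, 2)))), Rational(-1, 352112))) = Add(Rational(1481, 21740), Add(Rational(-39, 176056), Mul(Rational(3, 176056), I, Pow(26, Rational(1, 2))))) = Add(Rational(64972769, 956864360), Mul(Rational(3, 176056), I, Pow(26, Rational(1, 2))))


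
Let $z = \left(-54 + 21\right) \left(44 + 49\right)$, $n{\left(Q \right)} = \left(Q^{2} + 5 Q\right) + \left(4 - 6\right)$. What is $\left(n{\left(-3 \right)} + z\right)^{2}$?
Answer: $9467929$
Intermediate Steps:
$n{\left(Q \right)} = -2 + Q^{2} + 5 Q$ ($n{\left(Q \right)} = \left(Q^{2} + 5 Q\right) - 2 = -2 + Q^{2} + 5 Q$)
$z = -3069$ ($z = \left(-33\right) 93 = -3069$)
$\left(n{\left(-3 \right)} + z\right)^{2} = \left(\left(-2 + \left(-3\right)^{2} + 5 \left(-3\right)\right) - 3069\right)^{2} = \left(\left(-2 + 9 - 15\right) - 3069\right)^{2} = \left(-8 - 3069\right)^{2} = \left(-3077\right)^{2} = 9467929$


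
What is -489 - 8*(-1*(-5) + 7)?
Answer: -585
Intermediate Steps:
-489 - 8*(-1*(-5) + 7) = -489 - 8*(5 + 7) = -489 - 8*12 = -489 - 1*96 = -489 - 96 = -585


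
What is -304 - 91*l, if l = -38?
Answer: 3154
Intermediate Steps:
-304 - 91*l = -304 - 91*(-38) = -304 + 3458 = 3154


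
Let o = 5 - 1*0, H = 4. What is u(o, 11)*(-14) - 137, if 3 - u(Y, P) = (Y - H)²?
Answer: -165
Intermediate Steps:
o = 5 (o = 5 + 0 = 5)
u(Y, P) = 3 - (-4 + Y)² (u(Y, P) = 3 - (Y - 1*4)² = 3 - (Y - 4)² = 3 - (-4 + Y)²)
u(o, 11)*(-14) - 137 = (3 - (-4 + 5)²)*(-14) - 137 = (3 - 1*1²)*(-14) - 137 = (3 - 1*1)*(-14) - 137 = (3 - 1)*(-14) - 137 = 2*(-14) - 137 = -28 - 137 = -165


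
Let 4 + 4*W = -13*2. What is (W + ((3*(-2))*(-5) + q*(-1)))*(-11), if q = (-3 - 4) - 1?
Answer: -671/2 ≈ -335.50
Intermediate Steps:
q = -8 (q = -7 - 1 = -8)
W = -15/2 (W = -1 + (-13*2)/4 = -1 + (1/4)*(-26) = -1 - 13/2 = -15/2 ≈ -7.5000)
(W + ((3*(-2))*(-5) + q*(-1)))*(-11) = (-15/2 + ((3*(-2))*(-5) - 8*(-1)))*(-11) = (-15/2 + (-6*(-5) + 8))*(-11) = (-15/2 + (30 + 8))*(-11) = (-15/2 + 38)*(-11) = (61/2)*(-11) = -671/2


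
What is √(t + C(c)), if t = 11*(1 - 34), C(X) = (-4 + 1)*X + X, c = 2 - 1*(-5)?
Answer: I*√377 ≈ 19.417*I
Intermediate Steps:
c = 7 (c = 2 + 5 = 7)
C(X) = -2*X (C(X) = -3*X + X = -2*X)
t = -363 (t = 11*(-33) = -363)
√(t + C(c)) = √(-363 - 2*7) = √(-363 - 14) = √(-377) = I*√377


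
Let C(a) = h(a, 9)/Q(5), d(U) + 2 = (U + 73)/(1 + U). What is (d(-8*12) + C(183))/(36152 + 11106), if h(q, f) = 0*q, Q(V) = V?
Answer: -167/4489510 ≈ -3.7198e-5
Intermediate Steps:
d(U) = -2 + (73 + U)/(1 + U) (d(U) = -2 + (U + 73)/(1 + U) = -2 + (73 + U)/(1 + U))
h(q, f) = 0
C(a) = 0 (C(a) = 0/5 = 0*(1/5) = 0)
(d(-8*12) + C(183))/(36152 + 11106) = ((71 - (-8)*12)/(1 - 8*12) + 0)/(36152 + 11106) = ((71 - 1*(-96))/(1 - 96) + 0)/47258 = ((71 + 96)/(-95) + 0)*(1/47258) = (-1/95*167 + 0)*(1/47258) = (-167/95 + 0)*(1/47258) = -167/95*1/47258 = -167/4489510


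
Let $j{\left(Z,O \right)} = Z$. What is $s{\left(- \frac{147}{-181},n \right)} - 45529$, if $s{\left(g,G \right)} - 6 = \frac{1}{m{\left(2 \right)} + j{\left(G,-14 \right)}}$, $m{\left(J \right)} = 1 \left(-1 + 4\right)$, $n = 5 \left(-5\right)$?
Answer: $- \frac{1001507}{22} \approx -45523.0$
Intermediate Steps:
$n = -25$
$m{\left(J \right)} = 3$ ($m{\left(J \right)} = 1 \cdot 3 = 3$)
$s{\left(g,G \right)} = 6 + \frac{1}{3 + G}$
$s{\left(- \frac{147}{-181},n \right)} - 45529 = \frac{19 + 6 \left(-25\right)}{3 - 25} - 45529 = \frac{19 - 150}{-22} - 45529 = \left(- \frac{1}{22}\right) \left(-131\right) - 45529 = \frac{131}{22} - 45529 = - \frac{1001507}{22}$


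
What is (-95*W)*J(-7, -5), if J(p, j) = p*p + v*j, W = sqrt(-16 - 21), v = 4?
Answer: -2755*I*sqrt(37) ≈ -16758.0*I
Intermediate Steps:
W = I*sqrt(37) (W = sqrt(-37) = I*sqrt(37) ≈ 6.0828*I)
J(p, j) = p**2 + 4*j (J(p, j) = p*p + 4*j = p**2 + 4*j)
(-95*W)*J(-7, -5) = (-95*I*sqrt(37))*((-7)**2 + 4*(-5)) = (-95*I*sqrt(37))*(49 - 20) = -95*I*sqrt(37)*29 = -2755*I*sqrt(37)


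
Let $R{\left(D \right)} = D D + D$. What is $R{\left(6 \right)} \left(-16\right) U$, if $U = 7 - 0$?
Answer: $-4704$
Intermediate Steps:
$R{\left(D \right)} = D + D^{2}$ ($R{\left(D \right)} = D^{2} + D = D + D^{2}$)
$U = 7$ ($U = 7 + 0 = 7$)
$R{\left(6 \right)} \left(-16\right) U = 6 \left(1 + 6\right) \left(-16\right) 7 = 6 \cdot 7 \left(-16\right) 7 = 42 \left(-16\right) 7 = \left(-672\right) 7 = -4704$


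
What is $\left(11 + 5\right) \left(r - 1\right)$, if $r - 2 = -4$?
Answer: $-48$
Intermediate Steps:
$r = -2$ ($r = 2 - 4 = -2$)
$\left(11 + 5\right) \left(r - 1\right) = \left(11 + 5\right) \left(-2 - 1\right) = 16 \left(-2 - 1\right) = 16 \left(-3\right) = -48$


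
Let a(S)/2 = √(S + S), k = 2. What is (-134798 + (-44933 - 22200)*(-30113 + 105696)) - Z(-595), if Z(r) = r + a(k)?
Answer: -5074247746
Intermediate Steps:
a(S) = 2*√2*√S (a(S) = 2*√(S + S) = 2*√(2*S) = 2*(√2*√S) = 2*√2*√S)
Z(r) = 4 + r (Z(r) = r + 2*√2*√2 = r + 4 = 4 + r)
(-134798 + (-44933 - 22200)*(-30113 + 105696)) - Z(-595) = (-134798 + (-44933 - 22200)*(-30113 + 105696)) - (4 - 595) = (-134798 - 67133*75583) - 1*(-591) = (-134798 - 5074113539) + 591 = -5074248337 + 591 = -5074247746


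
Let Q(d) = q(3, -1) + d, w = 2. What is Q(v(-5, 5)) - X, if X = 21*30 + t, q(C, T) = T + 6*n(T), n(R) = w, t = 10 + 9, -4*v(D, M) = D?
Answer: -2547/4 ≈ -636.75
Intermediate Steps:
v(D, M) = -D/4
t = 19
n(R) = 2
q(C, T) = 12 + T (q(C, T) = T + 6*2 = T + 12 = 12 + T)
X = 649 (X = 21*30 + 19 = 630 + 19 = 649)
Q(d) = 11 + d (Q(d) = (12 - 1) + d = 11 + d)
Q(v(-5, 5)) - X = (11 - ¼*(-5)) - 1*649 = (11 + 5/4) - 649 = 49/4 - 649 = -2547/4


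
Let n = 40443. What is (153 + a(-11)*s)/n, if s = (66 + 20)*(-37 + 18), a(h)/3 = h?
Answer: 18025/13481 ≈ 1.3371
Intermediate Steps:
a(h) = 3*h
s = -1634 (s = 86*(-19) = -1634)
(153 + a(-11)*s)/n = (153 + (3*(-11))*(-1634))/40443 = (153 - 33*(-1634))*(1/40443) = (153 + 53922)*(1/40443) = 54075*(1/40443) = 18025/13481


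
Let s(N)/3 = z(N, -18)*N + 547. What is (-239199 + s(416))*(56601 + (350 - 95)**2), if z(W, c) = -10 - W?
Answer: -93555448956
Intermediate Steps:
s(N) = 1641 + 3*N*(-10 - N) (s(N) = 3*((-10 - N)*N + 547) = 3*(N*(-10 - N) + 547) = 3*(547 + N*(-10 - N)) = 1641 + 3*N*(-10 - N))
(-239199 + s(416))*(56601 + (350 - 95)**2) = (-239199 + (1641 - 3*416*(10 + 416)))*(56601 + (350 - 95)**2) = (-239199 + (1641 - 3*416*426))*(56601 + 255**2) = (-239199 + (1641 - 531648))*(56601 + 65025) = (-239199 - 530007)*121626 = -769206*121626 = -93555448956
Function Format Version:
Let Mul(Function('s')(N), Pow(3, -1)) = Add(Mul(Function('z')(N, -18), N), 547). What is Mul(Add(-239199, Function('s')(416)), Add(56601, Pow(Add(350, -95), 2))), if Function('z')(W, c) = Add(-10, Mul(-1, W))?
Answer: -93555448956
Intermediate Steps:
Function('s')(N) = Add(1641, Mul(3, N, Add(-10, Mul(-1, N)))) (Function('s')(N) = Mul(3, Add(Mul(Add(-10, Mul(-1, N)), N), 547)) = Mul(3, Add(Mul(N, Add(-10, Mul(-1, N))), 547)) = Mul(3, Add(547, Mul(N, Add(-10, Mul(-1, N))))) = Add(1641, Mul(3, N, Add(-10, Mul(-1, N)))))
Mul(Add(-239199, Function('s')(416)), Add(56601, Pow(Add(350, -95), 2))) = Mul(Add(-239199, Add(1641, Mul(-3, 416, Add(10, 416)))), Add(56601, Pow(Add(350, -95), 2))) = Mul(Add(-239199, Add(1641, Mul(-3, 416, 426))), Add(56601, Pow(255, 2))) = Mul(Add(-239199, Add(1641, -531648)), Add(56601, 65025)) = Mul(Add(-239199, -530007), 121626) = Mul(-769206, 121626) = -93555448956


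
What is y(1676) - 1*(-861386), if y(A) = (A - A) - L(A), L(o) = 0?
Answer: 861386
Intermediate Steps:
y(A) = 0 (y(A) = (A - A) - 1*0 = 0 + 0 = 0)
y(1676) - 1*(-861386) = 0 - 1*(-861386) = 0 + 861386 = 861386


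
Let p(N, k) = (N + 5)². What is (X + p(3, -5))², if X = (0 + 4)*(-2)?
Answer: 3136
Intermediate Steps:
p(N, k) = (5 + N)²
X = -8 (X = 4*(-2) = -8)
(X + p(3, -5))² = (-8 + (5 + 3)²)² = (-8 + 8²)² = (-8 + 64)² = 56² = 3136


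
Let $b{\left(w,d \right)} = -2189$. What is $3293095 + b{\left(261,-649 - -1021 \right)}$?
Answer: $3290906$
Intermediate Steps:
$3293095 + b{\left(261,-649 - -1021 \right)} = 3293095 - 2189 = 3290906$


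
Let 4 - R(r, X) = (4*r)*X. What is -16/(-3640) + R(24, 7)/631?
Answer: -302678/287105 ≈ -1.0542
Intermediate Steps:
R(r, X) = 4 - 4*X*r (R(r, X) = 4 - 4*r*X = 4 - 4*X*r)
-16/(-3640) + R(24, 7)/631 = -16/(-3640) + (4 - 4*7*24)/631 = -16*(-1/3640) + (4 - 672)*(1/631) = 2/455 - 668*1/631 = 2/455 - 668/631 = -302678/287105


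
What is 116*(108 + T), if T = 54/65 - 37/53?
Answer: 43211972/3445 ≈ 12543.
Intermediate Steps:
T = 457/3445 (T = 54*(1/65) - 37*1/53 = 54/65 - 37/53 = 457/3445 ≈ 0.13266)
116*(108 + T) = 116*(108 + 457/3445) = 116*(372517/3445) = 43211972/3445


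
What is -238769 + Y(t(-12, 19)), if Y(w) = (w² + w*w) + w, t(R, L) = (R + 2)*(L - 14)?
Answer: -233819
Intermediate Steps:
t(R, L) = (-14 + L)*(2 + R) (t(R, L) = (2 + R)*(-14 + L) = (-14 + L)*(2 + R))
Y(w) = w + 2*w² (Y(w) = (w² + w²) + w = 2*w² + w = w + 2*w²)
-238769 + Y(t(-12, 19)) = -238769 + (-28 - 14*(-12) + 2*19 + 19*(-12))*(1 + 2*(-28 - 14*(-12) + 2*19 + 19*(-12))) = -238769 + (-28 + 168 + 38 - 228)*(1 + 2*(-28 + 168 + 38 - 228)) = -238769 - 50*(1 + 2*(-50)) = -238769 - 50*(1 - 100) = -238769 - 50*(-99) = -238769 + 4950 = -233819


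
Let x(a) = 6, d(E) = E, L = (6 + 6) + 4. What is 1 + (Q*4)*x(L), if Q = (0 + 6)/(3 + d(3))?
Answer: 25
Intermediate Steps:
L = 16 (L = 12 + 4 = 16)
Q = 1 (Q = (0 + 6)/(3 + 3) = 6/6 = 6*(⅙) = 1)
1 + (Q*4)*x(L) = 1 + (1*4)*6 = 1 + 4*6 = 1 + 24 = 25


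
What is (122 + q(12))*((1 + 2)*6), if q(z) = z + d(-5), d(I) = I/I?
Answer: 2430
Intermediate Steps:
d(I) = 1
q(z) = 1 + z (q(z) = z + 1 = 1 + z)
(122 + q(12))*((1 + 2)*6) = (122 + (1 + 12))*((1 + 2)*6) = (122 + 13)*(3*6) = 135*18 = 2430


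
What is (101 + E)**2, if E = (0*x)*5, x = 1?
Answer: 10201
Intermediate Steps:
E = 0 (E = (0*1)*5 = 0*5 = 0)
(101 + E)**2 = (101 + 0)**2 = 101**2 = 10201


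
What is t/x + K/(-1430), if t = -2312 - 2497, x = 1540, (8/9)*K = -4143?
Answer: 1563/11440 ≈ 0.13663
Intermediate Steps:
K = -37287/8 (K = (9/8)*(-4143) = -37287/8 ≈ -4660.9)
t = -4809
t/x + K/(-1430) = -4809/1540 - 37287/8/(-1430) = -4809*1/1540 - 37287/8*(-1/1430) = -687/220 + 37287/11440 = 1563/11440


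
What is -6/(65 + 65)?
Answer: -3/65 ≈ -0.046154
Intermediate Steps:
-6/(65 + 65) = -6/130 = (1/130)*(-6) = -3/65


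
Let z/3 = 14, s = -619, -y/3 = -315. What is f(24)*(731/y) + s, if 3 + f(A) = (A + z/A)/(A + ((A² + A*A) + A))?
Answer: -2818235107/4536000 ≈ -621.30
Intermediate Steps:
y = 945 (y = -3*(-315) = 945)
z = 42 (z = 3*14 = 42)
f(A) = -3 + (A + 42/A)/(2*A + 2*A²) (f(A) = -3 + (A + 42/A)/(A + ((A² + A*A) + A)) = -3 + (A + 42/A)/(A + ((A² + A²) + A)) = -3 + (A + 42/A)/(A + (2*A² + A)) = -3 + (A + 42/A)/(A + (A + 2*A²)) = -3 + (A + 42/A)/(2*A + 2*A²))
f(24)*(731/y) + s = ((½)*(42 - 6*24³ - 5*24²)/(24²*(1 + 24)))*(731/945) - 619 = ((½)*(1/576)*(42 - 6*13824 - 5*576)/25)*(731*(1/945)) - 619 = ((½)*(1/576)*(1/25)*(42 - 82944 - 2880))*(731/945) - 619 = ((½)*(1/576)*(1/25)*(-85782))*(731/945) - 619 = -14297/4800*731/945 - 619 = -10451107/4536000 - 619 = -2818235107/4536000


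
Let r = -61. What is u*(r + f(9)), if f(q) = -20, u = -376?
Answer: 30456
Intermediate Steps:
u*(r + f(9)) = -376*(-61 - 20) = -376*(-81) = 30456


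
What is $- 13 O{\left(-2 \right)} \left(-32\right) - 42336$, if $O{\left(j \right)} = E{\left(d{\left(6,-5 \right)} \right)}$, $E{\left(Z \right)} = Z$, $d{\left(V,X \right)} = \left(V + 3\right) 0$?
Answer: $-42336$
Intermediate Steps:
$d{\left(V,X \right)} = 0$ ($d{\left(V,X \right)} = \left(3 + V\right) 0 = 0$)
$O{\left(j \right)} = 0$
$- 13 O{\left(-2 \right)} \left(-32\right) - 42336 = \left(-13\right) 0 \left(-32\right) - 42336 = 0 \left(-32\right) - 42336 = 0 - 42336 = -42336$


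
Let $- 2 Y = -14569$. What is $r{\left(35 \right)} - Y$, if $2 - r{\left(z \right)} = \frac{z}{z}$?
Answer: $- \frac{14567}{2} \approx -7283.5$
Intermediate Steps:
$r{\left(z \right)} = 1$ ($r{\left(z \right)} = 2 - \frac{z}{z} = 2 - 1 = 1$)
$Y = \frac{14569}{2}$ ($Y = \left(- \frac{1}{2}\right) \left(-14569\right) = \frac{14569}{2} \approx 7284.5$)
$r{\left(35 \right)} - Y = 1 - \frac{14569}{2} = - \frac{14567}{2}$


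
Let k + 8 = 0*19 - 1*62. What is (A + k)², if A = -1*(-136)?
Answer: 4356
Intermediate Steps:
A = 136
k = -70 (k = -8 + (0*19 - 1*62) = -8 + (0 - 62) = -8 - 62 = -70)
(A + k)² = (136 - 70)² = 66² = 4356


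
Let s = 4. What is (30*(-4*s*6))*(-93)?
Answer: 267840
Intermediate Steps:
(30*(-4*s*6))*(-93) = (30*(-4*4*6))*(-93) = (30*(-16*6))*(-93) = (30*(-96))*(-93) = -2880*(-93) = 267840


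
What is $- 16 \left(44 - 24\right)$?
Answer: $-320$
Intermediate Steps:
$- 16 \left(44 - 24\right) = \left(-16\right) 20 = -320$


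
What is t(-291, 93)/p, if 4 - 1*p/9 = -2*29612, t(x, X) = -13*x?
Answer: 97/13668 ≈ 0.0070969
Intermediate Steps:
p = 533052 (p = 36 - (-18)*29612 = 36 - 9*(-59224) = 36 + 533016 = 533052)
t(-291, 93)/p = -13*(-291)/533052 = 3783*(1/533052) = 97/13668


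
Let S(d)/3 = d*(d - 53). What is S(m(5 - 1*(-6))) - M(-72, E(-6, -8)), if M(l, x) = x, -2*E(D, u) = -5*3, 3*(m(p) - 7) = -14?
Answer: -2173/6 ≈ -362.17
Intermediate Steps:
m(p) = 7/3 (m(p) = 7 + (⅓)*(-14) = 7 - 14/3 = 7/3)
E(D, u) = 15/2 (E(D, u) = -(-5)*3/2 = -½*(-15) = 15/2)
S(d) = 3*d*(-53 + d) (S(d) = 3*(d*(d - 53)) = 3*(d*(-53 + d)) = 3*d*(-53 + d))
S(m(5 - 1*(-6))) - M(-72, E(-6, -8)) = 3*(7/3)*(-53 + 7/3) - 1*15/2 = 3*(7/3)*(-152/3) - 15/2 = -1064/3 - 15/2 = -2173/6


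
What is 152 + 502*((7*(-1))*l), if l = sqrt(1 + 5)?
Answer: 152 - 3514*sqrt(6) ≈ -8455.5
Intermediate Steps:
l = sqrt(6) ≈ 2.4495
152 + 502*((7*(-1))*l) = 152 + 502*((7*(-1))*sqrt(6)) = 152 + 502*(-7*sqrt(6)) = 152 - 3514*sqrt(6)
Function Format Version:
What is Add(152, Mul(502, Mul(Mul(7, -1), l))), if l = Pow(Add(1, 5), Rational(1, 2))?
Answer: Add(152, Mul(-3514, Pow(6, Rational(1, 2)))) ≈ -8455.5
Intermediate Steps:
l = Pow(6, Rational(1, 2)) ≈ 2.4495
Add(152, Mul(502, Mul(Mul(7, -1), l))) = Add(152, Mul(502, Mul(Mul(7, -1), Pow(6, Rational(1, 2))))) = Add(152, Mul(502, Mul(-7, Pow(6, Rational(1, 2))))) = Add(152, Mul(-3514, Pow(6, Rational(1, 2))))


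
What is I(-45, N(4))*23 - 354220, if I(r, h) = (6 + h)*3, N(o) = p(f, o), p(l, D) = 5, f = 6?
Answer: -353461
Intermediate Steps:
N(o) = 5
I(r, h) = 18 + 3*h
I(-45, N(4))*23 - 354220 = (18 + 3*5)*23 - 354220 = (18 + 15)*23 - 354220 = 33*23 - 354220 = 759 - 354220 = -353461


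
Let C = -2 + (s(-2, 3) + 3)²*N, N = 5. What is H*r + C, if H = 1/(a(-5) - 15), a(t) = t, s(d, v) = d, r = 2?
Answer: 29/10 ≈ 2.9000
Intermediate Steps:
C = 3 (C = -2 + (-2 + 3)²*5 = -2 + 1²*5 = -2 + 1*5 = -2 + 5 = 3)
H = -1/20 (H = 1/(-5 - 15) = 1/(-20) = -1/20 ≈ -0.050000)
H*r + C = -1/20*2 + 3 = -⅒ + 3 = 29/10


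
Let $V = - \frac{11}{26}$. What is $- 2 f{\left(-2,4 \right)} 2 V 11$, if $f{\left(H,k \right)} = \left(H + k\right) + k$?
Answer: $\frac{1452}{13} \approx 111.69$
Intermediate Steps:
$V = - \frac{11}{26}$ ($V = \left(-11\right) \frac{1}{26} = - \frac{11}{26} \approx -0.42308$)
$f{\left(H,k \right)} = H + 2 k$
$- 2 f{\left(-2,4 \right)} 2 V 11 = - 2 \left(-2 + 2 \cdot 4\right) 2 \left(- \frac{11}{26}\right) 11 = - 2 \left(-2 + 8\right) 2 \left(- \frac{11}{26}\right) 11 = \left(-2\right) 6 \cdot 2 \left(- \frac{11}{26}\right) 11 = \left(-12\right) 2 \left(- \frac{11}{26}\right) 11 = \left(-24\right) \left(- \frac{11}{26}\right) 11 = \frac{132}{13} \cdot 11 = \frac{1452}{13}$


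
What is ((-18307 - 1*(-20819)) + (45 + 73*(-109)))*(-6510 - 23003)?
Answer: 159370200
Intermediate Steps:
((-18307 - 1*(-20819)) + (45 + 73*(-109)))*(-6510 - 23003) = ((-18307 + 20819) + (45 - 7957))*(-29513) = (2512 - 7912)*(-29513) = -5400*(-29513) = 159370200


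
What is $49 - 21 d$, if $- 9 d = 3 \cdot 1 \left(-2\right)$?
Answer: $35$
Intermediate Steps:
$d = \frac{2}{3}$ ($d = - \frac{3 \cdot 1 \left(-2\right)}{9} = - \frac{3 \left(-2\right)}{9} = \left(- \frac{1}{9}\right) \left(-6\right) = \frac{2}{3} \approx 0.66667$)
$49 - 21 d = 49 - 14 = 35$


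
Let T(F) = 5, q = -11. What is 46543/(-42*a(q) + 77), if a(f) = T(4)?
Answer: -6649/19 ≈ -349.95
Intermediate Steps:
a(f) = 5
46543/(-42*a(q) + 77) = 46543/(-42*5 + 77) = 46543/(-210 + 77) = 46543/(-133) = 46543*(-1/133) = -6649/19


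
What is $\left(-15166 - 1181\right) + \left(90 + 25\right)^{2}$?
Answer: $-3122$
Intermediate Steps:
$\left(-15166 - 1181\right) + \left(90 + 25\right)^{2} = -16347 + 115^{2} = -16347 + 13225 = -3122$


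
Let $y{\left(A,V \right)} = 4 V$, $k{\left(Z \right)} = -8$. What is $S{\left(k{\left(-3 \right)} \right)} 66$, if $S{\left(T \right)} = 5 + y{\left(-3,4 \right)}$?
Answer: $1386$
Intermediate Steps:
$S{\left(T \right)} = 21$ ($S{\left(T \right)} = 5 + 4 \cdot 4 = 5 + 16 = 21$)
$S{\left(k{\left(-3 \right)} \right)} 66 = 21 \cdot 66 = 1386$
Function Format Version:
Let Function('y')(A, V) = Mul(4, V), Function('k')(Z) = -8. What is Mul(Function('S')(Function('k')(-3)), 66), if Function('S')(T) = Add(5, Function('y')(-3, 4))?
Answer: 1386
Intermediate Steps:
Function('S')(T) = 21 (Function('S')(T) = Add(5, Mul(4, 4)) = Add(5, 16) = 21)
Mul(Function('S')(Function('k')(-3)), 66) = Mul(21, 66) = 1386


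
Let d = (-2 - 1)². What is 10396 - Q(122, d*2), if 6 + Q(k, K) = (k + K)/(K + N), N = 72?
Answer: 93604/9 ≈ 10400.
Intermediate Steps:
d = 9 (d = (-3)² = 9)
Q(k, K) = -6 + (K + k)/(72 + K) (Q(k, K) = -6 + (k + K)/(K + 72) = -6 + (K + k)/(72 + K))
10396 - Q(122, d*2) = 10396 - (-432 + 122 - 45*2)/(72 + 9*2) = 10396 - (-432 + 122 - 5*18)/(72 + 18) = 10396 - (-432 + 122 - 90)/90 = 10396 - (-400)/90 = 10396 - 1*(-40/9) = 10396 + 40/9 = 93604/9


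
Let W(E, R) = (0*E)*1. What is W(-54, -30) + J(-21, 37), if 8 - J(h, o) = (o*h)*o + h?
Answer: 28778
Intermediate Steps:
W(E, R) = 0 (W(E, R) = 0*1 = 0)
J(h, o) = 8 - h - h*o² (J(h, o) = 8 - ((o*h)*o + h) = 8 - ((h*o)*o + h) = 8 - (h*o² + h) = 8 - (h + h*o²) = 8 + (-h - h*o²) = 8 - h - h*o²)
W(-54, -30) + J(-21, 37) = 0 + (8 - 1*(-21) - 1*(-21)*37²) = 0 + (8 + 21 - 1*(-21)*1369) = 0 + (8 + 21 + 28749) = 0 + 28778 = 28778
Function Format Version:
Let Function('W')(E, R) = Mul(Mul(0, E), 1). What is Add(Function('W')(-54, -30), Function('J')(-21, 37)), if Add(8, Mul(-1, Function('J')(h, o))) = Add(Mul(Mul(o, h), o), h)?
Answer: 28778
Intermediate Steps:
Function('W')(E, R) = 0 (Function('W')(E, R) = Mul(0, 1) = 0)
Function('J')(h, o) = Add(8, Mul(-1, h), Mul(-1, h, Pow(o, 2))) (Function('J')(h, o) = Add(8, Mul(-1, Add(Mul(Mul(o, h), o), h))) = Add(8, Mul(-1, Add(Mul(Mul(h, o), o), h))) = Add(8, Mul(-1, Add(Mul(h, Pow(o, 2)), h))) = Add(8, Mul(-1, Add(h, Mul(h, Pow(o, 2))))) = Add(8, Add(Mul(-1, h), Mul(-1, h, Pow(o, 2)))) = Add(8, Mul(-1, h), Mul(-1, h, Pow(o, 2))))
Add(Function('W')(-54, -30), Function('J')(-21, 37)) = Add(0, Add(8, Mul(-1, -21), Mul(-1, -21, Pow(37, 2)))) = Add(0, Add(8, 21, Mul(-1, -21, 1369))) = Add(0, Add(8, 21, 28749)) = Add(0, 28778) = 28778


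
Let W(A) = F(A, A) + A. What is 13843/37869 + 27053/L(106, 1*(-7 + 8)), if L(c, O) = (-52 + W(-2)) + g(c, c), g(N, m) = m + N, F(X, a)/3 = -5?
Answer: 78957662/416559 ≈ 189.55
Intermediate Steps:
F(X, a) = -15 (F(X, a) = 3*(-5) = -15)
g(N, m) = N + m
W(A) = -15 + A
L(c, O) = -69 + 2*c (L(c, O) = (-52 + (-15 - 2)) + (c + c) = (-52 - 17) + 2*c = -69 + 2*c)
13843/37869 + 27053/L(106, 1*(-7 + 8)) = 13843/37869 + 27053/(-69 + 2*106) = 13843*(1/37869) + 27053/(-69 + 212) = 13843/37869 + 27053/143 = 13843/37869 + 27053*(1/143) = 13843/37869 + 2081/11 = 78957662/416559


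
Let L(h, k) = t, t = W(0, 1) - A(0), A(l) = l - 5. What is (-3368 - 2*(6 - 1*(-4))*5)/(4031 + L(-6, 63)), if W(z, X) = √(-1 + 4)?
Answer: -13996848/16289293 + 3468*√3/16289293 ≈ -0.85890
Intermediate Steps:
W(z, X) = √3
A(l) = -5 + l
t = 5 + √3 (t = √3 - (-5 + 0) = √3 - 1*(-5) = √3 + 5 = 5 + √3 ≈ 6.7320)
L(h, k) = 5 + √3
(-3368 - 2*(6 - 1*(-4))*5)/(4031 + L(-6, 63)) = (-3368 - 2*(6 - 1*(-4))*5)/(4031 + (5 + √3)) = (-3368 - 2*(6 + 4)*5)/(4036 + √3) = (-3368 - 2*10*5)/(4036 + √3) = (-3368 - 20*5)/(4036 + √3) = (-3368 - 100)/(4036 + √3) = -3468/(4036 + √3)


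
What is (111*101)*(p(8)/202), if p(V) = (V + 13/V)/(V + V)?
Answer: 8547/256 ≈ 33.387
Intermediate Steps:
p(V) = (V + 13/V)/(2*V) (p(V) = (V + 13/V)/((2*V)) = (V + 13/V)*(1/(2*V)) = (V + 13/V)/(2*V))
(111*101)*(p(8)/202) = (111*101)*(((½)*(13 + 8²)/8²)/202) = 11211*(((½)*(1/64)*(13 + 64))*(1/202)) = 11211*(((½)*(1/64)*77)*(1/202)) = 11211*((77/128)*(1/202)) = 11211*(77/25856) = 8547/256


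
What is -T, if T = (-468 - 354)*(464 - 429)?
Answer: 28770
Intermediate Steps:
T = -28770 (T = -822*35 = -28770)
-T = -1*(-28770) = 28770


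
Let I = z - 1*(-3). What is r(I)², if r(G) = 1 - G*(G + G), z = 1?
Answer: 961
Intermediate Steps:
I = 4 (I = 1 - 1*(-3) = 1 + 3 = 4)
r(G) = 1 - 2*G² (r(G) = 1 - G*2*G = 1 - 2*G²)
r(I)² = (1 - 2*4²)² = (1 - 2*16)² = (1 - 32)² = (-31)² = 961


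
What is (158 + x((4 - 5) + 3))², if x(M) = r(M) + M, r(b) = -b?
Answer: 24964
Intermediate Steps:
x(M) = 0 (x(M) = -M + M = 0)
(158 + x((4 - 5) + 3))² = (158 + 0)² = 158² = 24964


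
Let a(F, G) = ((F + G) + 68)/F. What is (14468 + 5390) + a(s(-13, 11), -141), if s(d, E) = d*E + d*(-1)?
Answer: 2581743/130 ≈ 19860.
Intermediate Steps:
s(d, E) = -d + E*d (s(d, E) = E*d - d = -d + E*d)
a(F, G) = (68 + F + G)/F
(14468 + 5390) + a(s(-13, 11), -141) = (14468 + 5390) + (68 - 13*(-1 + 11) - 141)/((-13*(-1 + 11))) = 19858 + (68 - 13*10 - 141)/((-13*10)) = 19858 + (68 - 130 - 141)/(-130) = 19858 - 1/130*(-203) = 19858 + 203/130 = 2581743/130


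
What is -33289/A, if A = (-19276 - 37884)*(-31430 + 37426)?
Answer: 33289/342731360 ≈ 9.7129e-5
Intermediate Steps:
A = -342731360 (A = -57160*5996 = -342731360)
-33289/A = -33289/(-342731360) = -33289*(-1/342731360) = 33289/342731360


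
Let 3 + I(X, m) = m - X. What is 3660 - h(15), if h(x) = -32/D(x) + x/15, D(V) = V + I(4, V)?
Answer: 84189/23 ≈ 3660.4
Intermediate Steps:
I(X, m) = -3 + m - X (I(X, m) = -3 + (m - X) = -3 + m - X)
D(V) = -7 + 2*V (D(V) = V + (-3 + V - 1*4) = V + (-3 + V - 4) = V + (-7 + V) = -7 + 2*V)
h(x) = -32/(-7 + 2*x) + x/15
3660 - h(15) = 3660 - (-480 + 15*(-7 + 2*15))/(15*(-7 + 2*15)) = 3660 - (-480 + 15*(-7 + 30))/(15*(-7 + 30)) = 3660 - (-480 + 15*23)/(15*23) = 3660 - (-480 + 345)/(15*23) = 3660 - (-135)/(15*23) = 3660 - 1*(-9/23) = 3660 + 9/23 = 84189/23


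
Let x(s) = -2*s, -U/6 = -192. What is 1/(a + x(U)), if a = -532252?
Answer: -1/534556 ≈ -1.8707e-6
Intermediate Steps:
U = 1152 (U = -6*(-192) = 1152)
1/(a + x(U)) = 1/(-532252 - 2*1152) = 1/(-532252 - 2304) = 1/(-534556) = -1/534556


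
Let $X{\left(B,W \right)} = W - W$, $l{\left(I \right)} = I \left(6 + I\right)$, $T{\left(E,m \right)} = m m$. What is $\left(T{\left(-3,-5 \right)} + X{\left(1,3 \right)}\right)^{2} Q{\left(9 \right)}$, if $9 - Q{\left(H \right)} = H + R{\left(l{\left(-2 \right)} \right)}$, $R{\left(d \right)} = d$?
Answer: $5000$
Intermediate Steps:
$T{\left(E,m \right)} = m^{2}$
$Q{\left(H \right)} = 17 - H$ ($Q{\left(H \right)} = 9 - \left(H - 2 \left(6 - 2\right)\right) = 9 - \left(H - 8\right) = 9 - \left(-8 + H\right) = 17 - H$)
$X{\left(B,W \right)} = 0$
$\left(T{\left(-3,-5 \right)} + X{\left(1,3 \right)}\right)^{2} Q{\left(9 \right)} = \left(\left(-5\right)^{2} + 0\right)^{2} \left(17 - 9\right) = \left(25 + 0\right)^{2} \left(17 - 9\right) = 25^{2} \cdot 8 = 625 \cdot 8 = 5000$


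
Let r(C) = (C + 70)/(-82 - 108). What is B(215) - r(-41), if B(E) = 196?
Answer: 37269/190 ≈ 196.15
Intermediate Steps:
r(C) = -7/19 - C/190 (r(C) = (70 + C)/(-190) = (70 + C)*(-1/190) = -7/19 - C/190)
B(215) - r(-41) = 196 - (-7/19 - 1/190*(-41)) = 196 - (-7/19 + 41/190) = 196 - 1*(-29/190) = 196 + 29/190 = 37269/190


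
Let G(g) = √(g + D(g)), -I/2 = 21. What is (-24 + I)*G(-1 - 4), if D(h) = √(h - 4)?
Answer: -66*√(-5 + 3*I) ≈ -42.542 - 153.59*I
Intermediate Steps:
D(h) = √(-4 + h)
I = -42 (I = -2*21 = -42)
G(g) = √(g + √(-4 + g))
(-24 + I)*G(-1 - 4) = (-24 - 42)*√((-1 - 4) + √(-4 + (-1 - 4))) = -66*√(-5 + √(-4 - 5)) = -66*√(-5 + √(-9)) = -66*√(-5 + 3*I)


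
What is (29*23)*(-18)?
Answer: -12006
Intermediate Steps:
(29*23)*(-18) = 667*(-18) = -12006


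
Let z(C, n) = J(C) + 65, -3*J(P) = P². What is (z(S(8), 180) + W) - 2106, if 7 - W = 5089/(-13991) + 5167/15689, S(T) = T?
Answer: -1353443941162/658514397 ≈ -2055.3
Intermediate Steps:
J(P) = -P²/3
W = 1544083417/219504799 (W = 7 - (5089/(-13991) + 5167/15689) = 7 - (5089*(-1/13991) + 5167*(1/15689)) = 7 - (-5089/13991 + 5167/15689) = 7 - 1*(-7549824/219504799) = 7 + 7549824/219504799 = 1544083417/219504799 ≈ 7.0344)
z(C, n) = 65 - C²/3 (z(C, n) = -C²/3 + 65 = 65 - C²/3)
(z(S(8), 180) + W) - 2106 = ((65 - ⅓*8²) + 1544083417/219504799) - 2106 = ((65 - ⅓*64) + 1544083417/219504799) - 2106 = ((65 - 64/3) + 1544083417/219504799) - 2106 = (131/3 + 1544083417/219504799) - 2106 = 33387378920/658514397 - 2106 = -1353443941162/658514397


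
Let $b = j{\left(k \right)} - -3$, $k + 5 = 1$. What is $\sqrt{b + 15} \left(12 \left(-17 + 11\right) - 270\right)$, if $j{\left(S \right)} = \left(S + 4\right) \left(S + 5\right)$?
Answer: $- 1026 \sqrt{2} \approx -1451.0$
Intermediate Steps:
$k = -4$ ($k = -5 + 1 = -4$)
$j{\left(S \right)} = \left(4 + S\right) \left(5 + S\right)$
$b = 3$ ($b = \left(20 + \left(-4\right)^{2} + 9 \left(-4\right)\right) - -3 = \left(20 + 16 - 36\right) + 3 = 0 + 3 = 3$)
$\sqrt{b + 15} \left(12 \left(-17 + 11\right) - 270\right) = \sqrt{3 + 15} \left(12 \left(-17 + 11\right) - 270\right) = \sqrt{18} \left(12 \left(-6\right) - 270\right) = 3 \sqrt{2} \left(-72 - 270\right) = 3 \sqrt{2} \left(-342\right) = - 1026 \sqrt{2}$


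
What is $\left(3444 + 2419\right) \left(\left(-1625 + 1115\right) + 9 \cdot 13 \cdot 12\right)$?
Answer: $5241522$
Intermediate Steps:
$\left(3444 + 2419\right) \left(\left(-1625 + 1115\right) + 9 \cdot 13 \cdot 12\right) = 5863 \left(-510 + 117 \cdot 12\right) = 5863 \left(-510 + 1404\right) = 5863 \cdot 894 = 5241522$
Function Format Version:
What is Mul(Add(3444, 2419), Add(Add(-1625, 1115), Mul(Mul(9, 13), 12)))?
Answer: 5241522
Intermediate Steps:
Mul(Add(3444, 2419), Add(Add(-1625, 1115), Mul(Mul(9, 13), 12))) = Mul(5863, Add(-510, Mul(117, 12))) = Mul(5863, Add(-510, 1404)) = Mul(5863, 894) = 5241522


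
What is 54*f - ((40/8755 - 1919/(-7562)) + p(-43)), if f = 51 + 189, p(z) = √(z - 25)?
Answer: 9031618045/696898 - 2*I*√17 ≈ 12960.0 - 8.2462*I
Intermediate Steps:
p(z) = √(-25 + z)
f = 240
54*f - ((40/8755 - 1919/(-7562)) + p(-43)) = 54*240 - ((40/8755 - 1919/(-7562)) + √(-25 - 43)) = 12960 - ((40*(1/8755) - 1919*(-1/7562)) + √(-68)) = 12960 - ((8/1751 + 101/398) + 2*I*√17) = 12960 - (180035/696898 + 2*I*√17) = 12960 + (-180035/696898 - 2*I*√17) = 9031618045/696898 - 2*I*√17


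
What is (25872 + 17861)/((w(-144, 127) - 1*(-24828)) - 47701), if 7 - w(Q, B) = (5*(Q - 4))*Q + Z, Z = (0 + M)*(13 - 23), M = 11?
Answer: -43733/129316 ≈ -0.33819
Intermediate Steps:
Z = -110 (Z = (0 + 11)*(13 - 23) = 11*(-10) = -110)
w(Q, B) = 117 - Q*(-20 + 5*Q) (w(Q, B) = 7 - ((5*(Q - 4))*Q - 110) = 7 - ((5*(-4 + Q))*Q - 110) = 7 - ((-20 + 5*Q)*Q - 110) = 7 - (Q*(-20 + 5*Q) - 110) = 7 - (-110 + Q*(-20 + 5*Q)) = 7 + (110 - Q*(-20 + 5*Q)) = 117 - Q*(-20 + 5*Q))
(25872 + 17861)/((w(-144, 127) - 1*(-24828)) - 47701) = (25872 + 17861)/(((117 - 5*(-144)**2 + 20*(-144)) - 1*(-24828)) - 47701) = 43733/(((117 - 5*20736 - 2880) + 24828) - 47701) = 43733/(((117 - 103680 - 2880) + 24828) - 47701) = 43733/((-106443 + 24828) - 47701) = 43733/(-81615 - 47701) = 43733/(-129316) = 43733*(-1/129316) = -43733/129316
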